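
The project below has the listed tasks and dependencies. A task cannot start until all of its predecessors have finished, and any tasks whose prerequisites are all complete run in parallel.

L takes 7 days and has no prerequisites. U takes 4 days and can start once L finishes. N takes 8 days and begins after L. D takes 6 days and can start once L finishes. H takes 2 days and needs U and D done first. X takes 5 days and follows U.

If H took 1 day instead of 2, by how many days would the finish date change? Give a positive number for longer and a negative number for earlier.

Actual critical path: L→U→X = 7+4+5 = 16 ⇒ 16 days.
H is off the critical path — its longest chain is 15 days, giving 1 of slack.
No other chain overtakes it, so the finish is 16 days.
Change in finish: 16 − 16 = +0 days.

0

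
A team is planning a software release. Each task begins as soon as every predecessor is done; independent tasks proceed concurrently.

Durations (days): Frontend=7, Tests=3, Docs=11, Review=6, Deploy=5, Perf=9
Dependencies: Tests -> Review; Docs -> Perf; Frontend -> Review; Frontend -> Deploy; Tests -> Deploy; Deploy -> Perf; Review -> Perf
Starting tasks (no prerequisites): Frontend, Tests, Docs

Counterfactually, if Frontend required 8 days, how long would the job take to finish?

Critical path before the change: Frontend→Review→Perf = 7+6+9 = 22 giving 22 days.
Frontend is on the critical path; changing it to 8 makes that path 23 days.
The critical path is still Frontend→Review→Perf; finish is now 23 days.

23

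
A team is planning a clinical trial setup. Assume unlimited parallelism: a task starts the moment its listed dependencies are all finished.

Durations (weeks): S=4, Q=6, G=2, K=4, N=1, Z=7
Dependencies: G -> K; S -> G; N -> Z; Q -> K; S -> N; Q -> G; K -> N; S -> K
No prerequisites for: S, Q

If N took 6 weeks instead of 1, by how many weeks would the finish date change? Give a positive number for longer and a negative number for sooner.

5

Actual critical path: Q→G→K→N→Z = 6+2+4+1+7 = 20 ⇒ 20 weeks.
N is on the critical path; changing it to 6 makes that path 25 weeks.
No other chain overtakes it, so the finish is 25 weeks.
Change in finish: 25 − 20 = +5 weeks.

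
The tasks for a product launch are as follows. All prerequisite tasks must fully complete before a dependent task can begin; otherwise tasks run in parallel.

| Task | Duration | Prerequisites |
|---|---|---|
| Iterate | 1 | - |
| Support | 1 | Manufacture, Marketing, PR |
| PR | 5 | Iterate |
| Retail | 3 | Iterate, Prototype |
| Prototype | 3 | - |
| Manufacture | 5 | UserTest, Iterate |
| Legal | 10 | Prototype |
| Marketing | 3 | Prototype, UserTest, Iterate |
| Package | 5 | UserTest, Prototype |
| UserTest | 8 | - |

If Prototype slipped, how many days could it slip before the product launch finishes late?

1

The longest chain is UserTest→Manufacture→Support = 8+5+1 = 14; overall finish 14 days.
The longest chain containing Prototype totals 13 days.
So Prototype can slip 4 − 3 = 1 day.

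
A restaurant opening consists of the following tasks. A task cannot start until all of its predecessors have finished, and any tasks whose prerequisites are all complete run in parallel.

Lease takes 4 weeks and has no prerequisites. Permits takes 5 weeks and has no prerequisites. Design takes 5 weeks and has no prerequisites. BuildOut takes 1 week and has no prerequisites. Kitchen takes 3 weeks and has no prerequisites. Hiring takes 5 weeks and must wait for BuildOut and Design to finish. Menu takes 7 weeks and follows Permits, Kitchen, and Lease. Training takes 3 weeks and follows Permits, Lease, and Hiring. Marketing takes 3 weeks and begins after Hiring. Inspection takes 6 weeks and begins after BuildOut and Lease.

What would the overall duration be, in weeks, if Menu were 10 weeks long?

Actual critical path: Design→Hiring→Training = 5+5+3 = 13 ⇒ 13 weeks.
Menu is off the critical path — its longest chain is 12 weeks, giving 1 of slack.
The binding chain switches to Permits→Menu = 5+10 = 15; finish 15 weeks.

15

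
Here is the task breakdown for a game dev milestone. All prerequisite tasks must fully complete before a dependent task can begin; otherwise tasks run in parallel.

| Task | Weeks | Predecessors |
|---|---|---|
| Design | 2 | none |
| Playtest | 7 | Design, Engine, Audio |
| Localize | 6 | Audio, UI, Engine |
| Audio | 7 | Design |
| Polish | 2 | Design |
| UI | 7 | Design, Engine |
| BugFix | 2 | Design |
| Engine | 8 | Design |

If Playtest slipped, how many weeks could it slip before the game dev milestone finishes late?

6

Design→Engine→UI→Localize = 2+8+7+6 = 23 sets the makespan at 23 weeks.
Playtest finishes as early as 17 and must finish by 23.
Float = 23 − 17 = 6.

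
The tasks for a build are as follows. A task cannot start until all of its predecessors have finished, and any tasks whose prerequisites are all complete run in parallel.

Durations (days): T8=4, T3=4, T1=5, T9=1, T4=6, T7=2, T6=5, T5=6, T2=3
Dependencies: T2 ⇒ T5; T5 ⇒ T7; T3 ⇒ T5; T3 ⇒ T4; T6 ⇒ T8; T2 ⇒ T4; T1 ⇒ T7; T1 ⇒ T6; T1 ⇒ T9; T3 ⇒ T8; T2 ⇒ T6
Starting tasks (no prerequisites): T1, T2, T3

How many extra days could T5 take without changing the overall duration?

T1→T6→T8 = 5+5+4 = 14 sets the makespan at 14 days.
Longest path through T5: 12 days (earliest finish 10, latest finish 12).
Slack of T5 = 6 − 4 = 2 days.

2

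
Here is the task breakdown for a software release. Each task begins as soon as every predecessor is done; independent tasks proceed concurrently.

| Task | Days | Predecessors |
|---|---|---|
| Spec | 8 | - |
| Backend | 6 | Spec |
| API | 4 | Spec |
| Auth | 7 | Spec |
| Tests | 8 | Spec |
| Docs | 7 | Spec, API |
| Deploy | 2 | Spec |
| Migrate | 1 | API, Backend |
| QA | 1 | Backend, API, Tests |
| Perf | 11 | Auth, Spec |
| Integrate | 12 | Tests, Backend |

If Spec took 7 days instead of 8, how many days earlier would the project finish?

1

As given, the longest chain is Spec→Tests→Integrate = 8+8+12 = 28, so the finish is 28 days.
Spec lies on that path, so at 7 days the path becomes 27 days.
That remains the longest chain; total 27 days.
Change in finish: 27 − 28 = -1 days.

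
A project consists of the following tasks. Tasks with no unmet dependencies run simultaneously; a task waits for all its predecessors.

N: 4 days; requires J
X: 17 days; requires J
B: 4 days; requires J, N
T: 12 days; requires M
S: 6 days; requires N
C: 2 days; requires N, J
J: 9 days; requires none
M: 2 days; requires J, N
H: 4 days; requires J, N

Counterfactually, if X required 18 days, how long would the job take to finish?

The binding path is J→N→M→T = 9+4+2+12 = 27; finish at 27 days.
The longest path through X is only 26 days, so X has float 1.
The critical path is still J→N→M→T; finish is now 27 days.

27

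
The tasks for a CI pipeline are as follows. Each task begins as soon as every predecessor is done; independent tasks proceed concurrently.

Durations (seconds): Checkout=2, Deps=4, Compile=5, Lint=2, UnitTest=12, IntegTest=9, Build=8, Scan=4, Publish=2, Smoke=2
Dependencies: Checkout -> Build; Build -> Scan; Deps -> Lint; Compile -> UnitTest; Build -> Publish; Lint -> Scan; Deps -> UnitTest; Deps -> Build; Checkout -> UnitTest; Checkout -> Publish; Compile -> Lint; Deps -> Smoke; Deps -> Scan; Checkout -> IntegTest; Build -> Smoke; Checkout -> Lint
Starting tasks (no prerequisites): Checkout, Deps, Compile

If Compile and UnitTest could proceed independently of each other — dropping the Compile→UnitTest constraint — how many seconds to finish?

16

Before: longest chain Compile→UnitTest = 5+12 = 17, finish 17.
Without Compile→UnitTest, UnitTest's earliest start moves from 5 to 4.
The longest chain is now Deps→UnitTest = 4+12 = 16, so the job takes 16 seconds.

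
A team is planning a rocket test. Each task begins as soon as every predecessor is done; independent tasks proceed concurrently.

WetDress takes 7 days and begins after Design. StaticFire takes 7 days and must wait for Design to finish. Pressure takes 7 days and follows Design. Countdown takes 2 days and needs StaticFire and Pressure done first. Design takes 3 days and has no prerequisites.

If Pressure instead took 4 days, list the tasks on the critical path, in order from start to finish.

Design, StaticFire, Countdown

Actual critical path: Design→Pressure→Countdown = 3+7+2 = 12 ⇒ 12 days.
Pressure is on the critical path; changing it to 4 makes that path 9 days.
The binding chain switches to Design→StaticFire→Countdown = 3+7+2 = 12; finish 12 days.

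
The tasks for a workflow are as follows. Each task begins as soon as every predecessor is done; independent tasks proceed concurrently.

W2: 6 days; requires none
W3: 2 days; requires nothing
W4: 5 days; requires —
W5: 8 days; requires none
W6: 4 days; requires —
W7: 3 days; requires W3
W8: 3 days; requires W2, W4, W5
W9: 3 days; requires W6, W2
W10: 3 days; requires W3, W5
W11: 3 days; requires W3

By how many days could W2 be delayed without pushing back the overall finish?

W5→W8 = 8+3 = 11 sets the makespan at 11 days.
Longest path through W2: 9 days (earliest finish 6, latest finish 8).
Float = 11 − 9 = 2.

2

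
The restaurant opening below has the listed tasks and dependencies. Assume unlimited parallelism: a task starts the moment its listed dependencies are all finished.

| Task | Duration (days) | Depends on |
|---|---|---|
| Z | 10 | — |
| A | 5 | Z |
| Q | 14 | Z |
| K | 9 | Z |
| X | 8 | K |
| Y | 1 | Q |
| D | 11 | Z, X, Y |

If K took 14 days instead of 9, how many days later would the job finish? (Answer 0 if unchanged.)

5

Critical path before the change: Z→K→X→D = 10+9+8+11 = 38 giving 38 days.
Since K is critical, the +5 change carries straight to that chain (now 43 days).
The critical path is still Z→K→X→D; finish is now 43 days.
Change in finish: 43 − 38 = +5 days.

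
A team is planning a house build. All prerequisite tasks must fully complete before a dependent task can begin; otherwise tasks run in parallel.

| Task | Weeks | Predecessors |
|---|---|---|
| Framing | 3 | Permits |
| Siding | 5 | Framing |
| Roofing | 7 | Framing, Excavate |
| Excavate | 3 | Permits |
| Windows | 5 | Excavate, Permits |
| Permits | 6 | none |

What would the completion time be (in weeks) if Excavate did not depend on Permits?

With the dependency in place, Permits→Excavate→Roofing = 6+3+7 = 16 sets the finish at 16 weeks.
Without Permits→Excavate, Excavate's earliest start moves from 6 to 0.
After: Permits→Framing→Roofing = 6+3+7 = 16 → 16 weeks.

16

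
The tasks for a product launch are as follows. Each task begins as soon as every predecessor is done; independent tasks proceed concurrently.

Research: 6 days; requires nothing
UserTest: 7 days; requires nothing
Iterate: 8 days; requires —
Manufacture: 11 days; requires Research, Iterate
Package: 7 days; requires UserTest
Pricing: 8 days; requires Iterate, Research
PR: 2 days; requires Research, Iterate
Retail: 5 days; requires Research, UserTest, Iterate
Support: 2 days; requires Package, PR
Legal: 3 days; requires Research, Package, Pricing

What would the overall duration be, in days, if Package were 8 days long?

19

Critical path before the change: Iterate→Manufacture = 8+11 = 19 giving 19 days.
Package has 2 days of float (longest path through it is 17).
The critical path is still Iterate→Manufacture; finish is now 19 days.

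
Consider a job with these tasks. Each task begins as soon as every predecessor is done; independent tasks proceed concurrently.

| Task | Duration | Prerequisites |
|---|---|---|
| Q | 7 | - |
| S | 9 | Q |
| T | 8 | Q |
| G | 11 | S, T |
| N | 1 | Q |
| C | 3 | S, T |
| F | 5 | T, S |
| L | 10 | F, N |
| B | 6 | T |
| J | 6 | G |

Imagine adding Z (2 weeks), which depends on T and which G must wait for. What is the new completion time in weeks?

34

Originally the project takes 33 weeks.
With Z inserted, G now waits for max(S, T, Z).
New critical path: Q→T→Z→G→J = 7+8+2+11+6 = 34 ⇒ 34 weeks.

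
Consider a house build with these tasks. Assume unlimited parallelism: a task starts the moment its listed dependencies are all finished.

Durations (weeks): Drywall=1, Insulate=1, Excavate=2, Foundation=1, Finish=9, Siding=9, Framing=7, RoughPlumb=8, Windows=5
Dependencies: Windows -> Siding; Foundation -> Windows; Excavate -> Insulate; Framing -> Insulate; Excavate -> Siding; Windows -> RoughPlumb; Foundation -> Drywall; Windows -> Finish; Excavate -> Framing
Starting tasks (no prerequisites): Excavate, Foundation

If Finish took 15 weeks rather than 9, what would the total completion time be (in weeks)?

Actual critical path: Foundation→Windows→Finish = 1+5+9 = 15 ⇒ 15 weeks.
Since Finish is critical, the +6 change carries straight to that chain (now 21 weeks).
No other chain overtakes it, so the finish is 21 weeks.

21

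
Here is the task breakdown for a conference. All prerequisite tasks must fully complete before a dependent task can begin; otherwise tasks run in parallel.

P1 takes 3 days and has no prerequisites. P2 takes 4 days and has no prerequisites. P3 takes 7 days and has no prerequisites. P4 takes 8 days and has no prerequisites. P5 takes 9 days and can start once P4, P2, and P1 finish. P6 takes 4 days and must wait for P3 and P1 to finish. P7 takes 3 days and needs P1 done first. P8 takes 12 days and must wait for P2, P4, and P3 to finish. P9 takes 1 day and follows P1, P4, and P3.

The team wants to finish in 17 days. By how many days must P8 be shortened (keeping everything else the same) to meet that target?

Current finish: 20 days; target: 17.
P8 is on every critical path, so each day cut from P8 cuts the finish by one (this holds down to a finish of 17).
Need 20 − 17 = 3 days off P8 → P8 becomes 9 days, finish becomes 17.

3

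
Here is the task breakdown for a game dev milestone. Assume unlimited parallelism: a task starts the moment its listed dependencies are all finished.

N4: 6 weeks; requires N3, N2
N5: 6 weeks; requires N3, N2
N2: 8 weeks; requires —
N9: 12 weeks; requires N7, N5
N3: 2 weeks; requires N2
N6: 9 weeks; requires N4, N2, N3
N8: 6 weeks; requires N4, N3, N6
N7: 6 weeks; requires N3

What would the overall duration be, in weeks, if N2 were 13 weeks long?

36

As given, the longest chain is N2→N3→N4→N6→N8 = 8+2+6+9+6 = 31, so the finish is 31 weeks.
N2 is on the critical path; changing it to 13 makes that path 36 weeks.
The critical path is still N2→N3→N4→N6→N8; finish is now 36 weeks.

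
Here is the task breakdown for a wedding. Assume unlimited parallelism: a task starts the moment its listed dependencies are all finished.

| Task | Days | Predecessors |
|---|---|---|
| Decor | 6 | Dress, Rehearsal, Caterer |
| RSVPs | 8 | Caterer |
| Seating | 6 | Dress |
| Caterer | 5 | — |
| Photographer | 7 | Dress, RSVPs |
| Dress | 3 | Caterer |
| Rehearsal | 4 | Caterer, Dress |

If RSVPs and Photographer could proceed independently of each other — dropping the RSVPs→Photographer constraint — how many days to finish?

18

Original critical path: Caterer→RSVPs→Photographer = 5+8+7 = 20 ⇒ 20 days.
Without RSVPs→Photographer, Photographer's earliest start moves from 13 to 8.
New critical path: Caterer→Dress→Rehearsal→Decor = 5+3+4+6 = 18 ⇒ 18 days.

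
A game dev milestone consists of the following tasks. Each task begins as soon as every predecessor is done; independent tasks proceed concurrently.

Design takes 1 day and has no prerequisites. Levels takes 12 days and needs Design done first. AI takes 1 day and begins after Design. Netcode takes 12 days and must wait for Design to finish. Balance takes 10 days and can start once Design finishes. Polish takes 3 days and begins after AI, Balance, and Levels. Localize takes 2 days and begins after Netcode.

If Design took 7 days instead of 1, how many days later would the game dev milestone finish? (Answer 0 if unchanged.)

As given, the longest chain is Design→Levels→Polish = 1+12+3 = 16, so the finish is 16 days.
Since Design is critical, the +6 change carries straight to that chain (now 22 days).
No other chain overtakes it, so the finish is 22 days.
Change in finish: 22 − 16 = +6 days.

6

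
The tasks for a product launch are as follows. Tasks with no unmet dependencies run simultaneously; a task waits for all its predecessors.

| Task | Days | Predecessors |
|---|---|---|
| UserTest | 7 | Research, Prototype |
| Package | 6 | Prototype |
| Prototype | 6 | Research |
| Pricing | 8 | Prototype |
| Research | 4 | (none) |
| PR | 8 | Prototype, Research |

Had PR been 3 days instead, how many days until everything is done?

18

Baseline: Research→Prototype→PR = 4+6+8 = 18 → 18 days.
PR lies on that path, so at 3 days the path becomes 13 days.
Now Research→Prototype→Pricing = 4+6+8 = 18 is longest, so the finish becomes 18 days.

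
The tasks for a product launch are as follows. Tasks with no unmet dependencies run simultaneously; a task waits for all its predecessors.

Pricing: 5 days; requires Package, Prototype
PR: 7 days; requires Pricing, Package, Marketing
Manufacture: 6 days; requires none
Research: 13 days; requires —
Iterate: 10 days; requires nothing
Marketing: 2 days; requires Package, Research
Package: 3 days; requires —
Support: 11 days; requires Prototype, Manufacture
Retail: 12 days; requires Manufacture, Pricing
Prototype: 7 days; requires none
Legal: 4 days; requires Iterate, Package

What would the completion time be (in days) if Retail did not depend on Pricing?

Before: longest chain Prototype→Pricing→Retail = 7+5+12 = 24, finish 24.
Without Pricing→Retail, Retail's earliest start moves from 12 to 6.
New critical path: Research→Marketing→PR = 13+2+7 = 22 ⇒ 22 days.

22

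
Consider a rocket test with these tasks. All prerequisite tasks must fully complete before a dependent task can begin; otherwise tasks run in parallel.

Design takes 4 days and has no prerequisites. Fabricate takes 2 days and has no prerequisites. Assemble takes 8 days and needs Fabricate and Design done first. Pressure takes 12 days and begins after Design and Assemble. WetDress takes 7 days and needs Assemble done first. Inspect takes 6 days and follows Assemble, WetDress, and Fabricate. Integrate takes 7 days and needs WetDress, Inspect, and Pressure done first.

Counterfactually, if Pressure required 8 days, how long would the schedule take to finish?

32

As given, the longest chain is Design→Assemble→WetDress→Inspect→Integrate = 4+8+7+6+7 = 32, so the finish is 32 days.
Pressure is off the critical path — its longest chain is 31 days, giving 1 of slack.
That remains the longest chain; total 32 days.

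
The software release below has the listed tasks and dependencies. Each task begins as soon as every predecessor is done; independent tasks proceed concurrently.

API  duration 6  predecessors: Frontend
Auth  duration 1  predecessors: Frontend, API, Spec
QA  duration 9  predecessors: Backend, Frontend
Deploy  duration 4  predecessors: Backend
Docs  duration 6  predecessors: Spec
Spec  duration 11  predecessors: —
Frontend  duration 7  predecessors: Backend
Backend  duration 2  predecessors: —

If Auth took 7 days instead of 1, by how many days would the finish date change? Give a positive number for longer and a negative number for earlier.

As given, the longest chain is Backend→Frontend→QA = 2+7+9 = 18, so the finish is 18 days.
The longest path through Auth is only 16 days, so Auth has float 2.
Now Backend→Frontend→API→Auth = 2+7+6+7 = 22 is longest, so the finish becomes 22 days.
Change in finish: 22 − 18 = +4 days.

4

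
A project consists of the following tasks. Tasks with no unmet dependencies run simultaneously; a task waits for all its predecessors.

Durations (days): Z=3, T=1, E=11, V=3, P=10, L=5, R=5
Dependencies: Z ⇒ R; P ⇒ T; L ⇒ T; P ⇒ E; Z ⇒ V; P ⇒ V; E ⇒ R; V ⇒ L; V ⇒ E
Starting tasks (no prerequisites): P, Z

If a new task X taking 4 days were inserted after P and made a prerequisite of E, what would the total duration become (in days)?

30

Originally the project takes 29 days.
With X inserted, E now waits for max(V, P, X).
New critical path: P→X→E→R = 10+4+11+5 = 30 ⇒ 30 days.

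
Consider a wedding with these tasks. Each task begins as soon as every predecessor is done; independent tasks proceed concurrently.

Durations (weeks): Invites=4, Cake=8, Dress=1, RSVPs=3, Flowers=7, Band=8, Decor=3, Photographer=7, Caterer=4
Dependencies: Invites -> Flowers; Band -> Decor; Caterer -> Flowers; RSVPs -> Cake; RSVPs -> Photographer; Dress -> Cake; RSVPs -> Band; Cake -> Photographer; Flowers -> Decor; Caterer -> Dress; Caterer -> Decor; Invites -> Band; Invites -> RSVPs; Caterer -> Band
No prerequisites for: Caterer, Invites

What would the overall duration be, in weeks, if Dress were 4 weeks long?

23

Critical path before the change: Invites→RSVPs→Cake→Photographer = 4+3+8+7 = 22 giving 22 weeks.
The longest path through Dress is only 20 weeks, so Dress has float 2.
Now Caterer→Dress→Cake→Photographer = 4+4+8+7 = 23 is longest, so the finish becomes 23 weeks.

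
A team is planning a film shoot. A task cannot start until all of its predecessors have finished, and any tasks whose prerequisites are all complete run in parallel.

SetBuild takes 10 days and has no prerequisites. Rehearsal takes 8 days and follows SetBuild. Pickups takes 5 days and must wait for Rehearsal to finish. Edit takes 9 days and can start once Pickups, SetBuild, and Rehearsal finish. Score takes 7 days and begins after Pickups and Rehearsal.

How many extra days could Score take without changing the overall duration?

Critical path: SetBuild→Rehearsal→Pickups→Edit = 10+8+5+9 = 32, so the finish is 32 days.
The longest chain containing Score totals 30 days.
So Score can slip 32 − 30 = 2 days.

2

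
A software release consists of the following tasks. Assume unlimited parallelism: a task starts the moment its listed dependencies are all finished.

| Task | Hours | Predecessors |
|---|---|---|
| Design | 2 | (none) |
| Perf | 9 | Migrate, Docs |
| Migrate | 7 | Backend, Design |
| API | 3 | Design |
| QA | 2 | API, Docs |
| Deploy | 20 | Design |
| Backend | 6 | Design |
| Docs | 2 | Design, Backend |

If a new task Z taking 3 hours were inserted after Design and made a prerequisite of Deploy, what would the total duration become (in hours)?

Originally the job takes 24 hours.
With Z inserted, Deploy now waits for max(Design, Z).
New critical path: Design→Z→Deploy = 2+3+20 = 25 ⇒ 25 hours.

25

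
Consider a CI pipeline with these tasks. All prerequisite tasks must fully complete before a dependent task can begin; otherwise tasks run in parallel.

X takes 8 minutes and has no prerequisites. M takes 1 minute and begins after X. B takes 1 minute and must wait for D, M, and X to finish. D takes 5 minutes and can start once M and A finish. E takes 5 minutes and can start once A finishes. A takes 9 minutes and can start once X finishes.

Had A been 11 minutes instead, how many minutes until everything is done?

25

Critical path before the change: X→A→D→B = 8+9+5+1 = 23 giving 23 minutes.
A lies on that path, so at 11 minutes the path becomes 25 minutes.
The critical path is still X→A→D→B; finish is now 25 minutes.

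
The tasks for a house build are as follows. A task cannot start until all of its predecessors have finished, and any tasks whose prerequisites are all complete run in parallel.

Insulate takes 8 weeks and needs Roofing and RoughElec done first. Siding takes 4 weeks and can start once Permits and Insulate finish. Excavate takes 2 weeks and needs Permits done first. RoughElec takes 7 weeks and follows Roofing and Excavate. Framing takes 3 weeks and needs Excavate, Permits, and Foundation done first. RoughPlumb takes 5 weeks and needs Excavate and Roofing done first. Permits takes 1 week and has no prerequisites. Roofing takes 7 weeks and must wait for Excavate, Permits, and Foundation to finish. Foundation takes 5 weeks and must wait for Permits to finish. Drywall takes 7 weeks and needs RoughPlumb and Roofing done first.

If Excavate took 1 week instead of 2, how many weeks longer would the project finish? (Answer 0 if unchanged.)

Actual critical path: Permits→Foundation→Roofing→RoughElec→Insulate→Siding = 1+5+7+7+8+4 = 32 ⇒ 32 weeks.
Excavate is off the critical path — its longest chain is 29 weeks, giving 3 of slack.
The critical path is still Permits→Foundation→Roofing→RoughElec→Insulate→Siding; finish is now 32 weeks.
Change in finish: 32 − 32 = +0 weeks.

0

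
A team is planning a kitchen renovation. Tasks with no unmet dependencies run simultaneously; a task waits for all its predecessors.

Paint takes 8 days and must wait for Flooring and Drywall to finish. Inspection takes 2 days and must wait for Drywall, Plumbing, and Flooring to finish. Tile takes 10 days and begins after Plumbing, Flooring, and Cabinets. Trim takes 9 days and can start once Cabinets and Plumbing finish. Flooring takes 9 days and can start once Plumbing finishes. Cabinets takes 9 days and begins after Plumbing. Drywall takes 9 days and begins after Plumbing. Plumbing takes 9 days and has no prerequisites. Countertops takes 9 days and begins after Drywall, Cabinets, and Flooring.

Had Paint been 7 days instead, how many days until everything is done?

Baseline: Plumbing→Flooring→Tile = 9+9+10 = 28 → 28 days.
Paint has 2 days of float (longest path through it is 26).
The critical path is still Plumbing→Flooring→Tile; finish is now 28 days.

28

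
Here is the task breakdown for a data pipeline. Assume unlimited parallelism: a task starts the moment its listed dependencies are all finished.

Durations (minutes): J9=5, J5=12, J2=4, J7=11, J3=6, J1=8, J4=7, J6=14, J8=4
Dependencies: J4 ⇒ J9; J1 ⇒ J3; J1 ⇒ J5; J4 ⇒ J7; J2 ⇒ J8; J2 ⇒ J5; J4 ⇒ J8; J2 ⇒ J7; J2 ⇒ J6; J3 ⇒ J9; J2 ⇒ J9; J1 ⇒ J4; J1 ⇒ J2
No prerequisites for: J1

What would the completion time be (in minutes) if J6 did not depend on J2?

26

Original critical path: J1→J2→J6 = 8+4+14 = 26 ⇒ 26 minutes.
Without J2→J6, J6's earliest start moves from 12 to 0.
The longest chain is now J1→J4→J7 = 8+7+11 = 26, so the project takes 26 minutes.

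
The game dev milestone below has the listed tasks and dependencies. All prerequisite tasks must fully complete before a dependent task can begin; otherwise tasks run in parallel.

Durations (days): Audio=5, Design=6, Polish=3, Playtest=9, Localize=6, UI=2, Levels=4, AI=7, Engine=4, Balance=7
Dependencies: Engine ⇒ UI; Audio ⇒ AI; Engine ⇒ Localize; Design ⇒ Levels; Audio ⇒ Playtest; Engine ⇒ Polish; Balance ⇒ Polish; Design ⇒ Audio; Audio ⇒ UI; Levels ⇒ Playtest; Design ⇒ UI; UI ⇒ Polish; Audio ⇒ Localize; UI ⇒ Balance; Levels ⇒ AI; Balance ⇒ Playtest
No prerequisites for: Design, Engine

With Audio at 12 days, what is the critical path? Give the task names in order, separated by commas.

The binding path is Design→Audio→UI→Balance→Playtest = 6+5+2+7+9 = 29; finish at 29 days.
Since Audio is critical, the +7 change carries straight to that chain (now 36 days).
The critical path is still Design→Audio→UI→Balance→Playtest; finish is now 36 days.

Design, Audio, UI, Balance, Playtest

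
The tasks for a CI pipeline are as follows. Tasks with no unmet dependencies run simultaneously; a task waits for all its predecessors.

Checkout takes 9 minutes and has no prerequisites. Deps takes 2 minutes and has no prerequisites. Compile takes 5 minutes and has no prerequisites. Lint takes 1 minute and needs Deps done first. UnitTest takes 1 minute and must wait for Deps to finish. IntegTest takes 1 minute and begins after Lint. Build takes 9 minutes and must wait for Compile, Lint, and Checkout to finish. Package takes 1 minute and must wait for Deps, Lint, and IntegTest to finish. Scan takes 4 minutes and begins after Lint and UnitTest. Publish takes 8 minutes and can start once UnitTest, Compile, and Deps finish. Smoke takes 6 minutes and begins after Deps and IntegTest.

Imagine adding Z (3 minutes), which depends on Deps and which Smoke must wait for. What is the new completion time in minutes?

18

Originally the project takes 18 minutes.
With Z inserted, Smoke now waits for max(Deps, IntegTest, Z).
New critical path: Checkout→Build = 9+9 = 18 ⇒ 18 minutes.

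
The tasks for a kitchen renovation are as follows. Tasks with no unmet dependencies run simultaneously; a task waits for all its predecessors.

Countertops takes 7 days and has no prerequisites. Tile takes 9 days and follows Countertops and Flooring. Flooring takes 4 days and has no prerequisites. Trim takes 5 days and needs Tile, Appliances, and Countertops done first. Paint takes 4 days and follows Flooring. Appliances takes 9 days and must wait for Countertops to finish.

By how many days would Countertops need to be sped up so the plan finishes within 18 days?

3

Current finish: 21 days; target: 18.
Countertops is on every critical path, so each day cut from Countertops cuts the finish by one (this holds down to a finish of 18).
Need 21 − 18 = 3 days off Countertops → Countertops becomes 4 days, finish becomes 18.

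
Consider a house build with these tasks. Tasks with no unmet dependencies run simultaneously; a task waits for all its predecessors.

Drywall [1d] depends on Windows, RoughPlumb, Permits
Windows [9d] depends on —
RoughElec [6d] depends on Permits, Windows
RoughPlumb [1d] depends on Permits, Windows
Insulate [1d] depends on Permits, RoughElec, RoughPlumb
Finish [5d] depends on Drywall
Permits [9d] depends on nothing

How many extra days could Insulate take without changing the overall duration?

The longest chain is Permits→RoughPlumb→Drywall→Finish = 9+1+1+5 = 16; overall finish 16 days.
Insulate finishes as early as 16 and must finish by 16.
Float = 16 − 16 = 0.

0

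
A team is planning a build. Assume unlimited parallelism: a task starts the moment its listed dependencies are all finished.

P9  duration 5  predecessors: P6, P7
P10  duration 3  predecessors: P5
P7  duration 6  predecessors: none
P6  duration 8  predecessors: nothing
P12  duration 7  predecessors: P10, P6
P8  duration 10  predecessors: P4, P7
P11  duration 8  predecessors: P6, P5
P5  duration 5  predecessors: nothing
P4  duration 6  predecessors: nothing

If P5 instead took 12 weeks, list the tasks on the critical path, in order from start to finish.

As given, the longest chain is P4→P8 = 6+10 = 16, so the finish is 16 weeks.
P5 has 1 week of float (longest path through it is 15).
New critical path: P5→P10→P12 = 12+3+7 = 22 ⇒ 22 weeks.

P5, P10, P12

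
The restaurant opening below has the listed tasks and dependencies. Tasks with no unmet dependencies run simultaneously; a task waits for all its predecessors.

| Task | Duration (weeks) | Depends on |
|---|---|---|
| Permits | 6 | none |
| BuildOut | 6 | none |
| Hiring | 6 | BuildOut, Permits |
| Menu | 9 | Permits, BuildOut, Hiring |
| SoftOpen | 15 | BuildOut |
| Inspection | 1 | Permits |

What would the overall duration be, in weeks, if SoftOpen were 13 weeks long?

21

Baseline: BuildOut→SoftOpen = 6+15 = 21 → 21 weeks.
SoftOpen is on the critical path; changing it to 13 makes that path 19 weeks.
The binding chain switches to Permits→Hiring→Menu = 6+6+9 = 21; finish 21 weeks.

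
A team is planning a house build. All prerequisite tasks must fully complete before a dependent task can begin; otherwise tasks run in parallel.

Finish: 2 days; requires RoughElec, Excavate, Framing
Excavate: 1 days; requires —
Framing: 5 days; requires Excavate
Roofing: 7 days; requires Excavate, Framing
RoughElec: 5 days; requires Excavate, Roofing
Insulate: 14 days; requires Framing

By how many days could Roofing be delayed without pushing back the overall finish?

0

The longest chain is Excavate→Framing→Roofing→RoughElec→Finish = 1+5+7+5+2 = 20; overall finish 20 days.
Longest path through Roofing: 20 days (earliest finish 13, latest finish 13).
Slack of Roofing = 6 − 6 = 0 days.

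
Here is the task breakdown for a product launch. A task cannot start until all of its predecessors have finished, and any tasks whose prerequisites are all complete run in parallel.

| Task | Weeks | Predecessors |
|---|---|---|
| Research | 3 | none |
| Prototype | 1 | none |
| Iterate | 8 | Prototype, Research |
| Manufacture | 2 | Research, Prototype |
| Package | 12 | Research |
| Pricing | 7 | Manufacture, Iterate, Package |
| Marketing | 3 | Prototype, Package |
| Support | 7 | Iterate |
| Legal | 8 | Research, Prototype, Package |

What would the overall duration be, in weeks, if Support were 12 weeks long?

23

The binding path is Research→Package→Legal = 3+12+8 = 23; finish at 23 weeks.
Support is off the critical path — its longest chain is 18 weeks, giving 5 of slack.
New critical path: Research→Iterate→Support = 3+8+12 = 23 ⇒ 23 weeks.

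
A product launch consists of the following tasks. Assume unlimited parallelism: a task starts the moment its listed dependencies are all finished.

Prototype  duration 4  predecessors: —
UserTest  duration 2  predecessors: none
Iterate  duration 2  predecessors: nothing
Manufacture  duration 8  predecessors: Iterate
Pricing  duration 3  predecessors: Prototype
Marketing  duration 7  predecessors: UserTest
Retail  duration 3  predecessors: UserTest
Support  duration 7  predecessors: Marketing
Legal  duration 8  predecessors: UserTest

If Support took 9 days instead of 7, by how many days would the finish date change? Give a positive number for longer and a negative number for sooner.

Actual critical path: UserTest→Marketing→Support = 2+7+7 = 16 ⇒ 16 days.
Support lies on that path, so at 9 days the path becomes 18 days.
That remains the longest chain; total 18 days.
Change in finish: 18 − 16 = +2 days.

2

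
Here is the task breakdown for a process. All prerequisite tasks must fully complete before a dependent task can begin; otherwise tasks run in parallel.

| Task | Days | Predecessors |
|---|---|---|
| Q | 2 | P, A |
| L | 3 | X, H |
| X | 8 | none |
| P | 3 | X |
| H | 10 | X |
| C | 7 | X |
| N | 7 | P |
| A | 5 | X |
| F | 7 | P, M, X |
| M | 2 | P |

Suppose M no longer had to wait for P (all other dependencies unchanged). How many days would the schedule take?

21

With the dependency in place, X→H→L = 8+10+3 = 21 sets the finish at 21 days.
Without P→M, M's earliest start moves from 11 to 0.
The longest chain is now X→H→L = 8+10+3 = 21, so the schedule takes 21 days.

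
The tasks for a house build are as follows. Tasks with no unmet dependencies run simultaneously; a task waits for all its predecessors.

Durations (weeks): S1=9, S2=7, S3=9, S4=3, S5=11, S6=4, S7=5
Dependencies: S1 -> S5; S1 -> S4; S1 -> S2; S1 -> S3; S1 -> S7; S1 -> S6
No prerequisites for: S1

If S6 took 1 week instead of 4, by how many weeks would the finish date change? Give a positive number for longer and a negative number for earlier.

The binding path is S1→S5 = 9+11 = 20; finish at 20 weeks.
S6 is off the critical path — its longest chain is 13 weeks, giving 7 of slack.
That remains the longest chain; total 20 weeks.
Change in finish: 20 − 20 = +0 weeks.

0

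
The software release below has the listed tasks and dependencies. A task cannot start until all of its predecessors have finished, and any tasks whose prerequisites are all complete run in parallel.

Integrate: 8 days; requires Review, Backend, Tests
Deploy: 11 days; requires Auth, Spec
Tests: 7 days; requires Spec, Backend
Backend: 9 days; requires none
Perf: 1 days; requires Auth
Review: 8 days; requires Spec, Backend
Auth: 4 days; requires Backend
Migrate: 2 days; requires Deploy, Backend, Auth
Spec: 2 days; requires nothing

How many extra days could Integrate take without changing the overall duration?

1

The longest chain is Backend→Auth→Deploy→Migrate = 9+4+11+2 = 26; overall finish 26 days.
Integrate finishes as early as 25 and must finish by 26.
Float = 26 − 25 = 1.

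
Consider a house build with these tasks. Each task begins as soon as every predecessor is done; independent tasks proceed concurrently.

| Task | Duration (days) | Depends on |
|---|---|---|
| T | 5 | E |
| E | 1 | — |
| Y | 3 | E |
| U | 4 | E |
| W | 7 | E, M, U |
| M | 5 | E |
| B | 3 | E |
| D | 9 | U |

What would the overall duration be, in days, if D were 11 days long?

16

Critical path before the change: E→U→D = 1+4+9 = 14 giving 14 days.
D lies on that path, so at 11 days the path becomes 16 days.
That remains the longest chain; total 16 days.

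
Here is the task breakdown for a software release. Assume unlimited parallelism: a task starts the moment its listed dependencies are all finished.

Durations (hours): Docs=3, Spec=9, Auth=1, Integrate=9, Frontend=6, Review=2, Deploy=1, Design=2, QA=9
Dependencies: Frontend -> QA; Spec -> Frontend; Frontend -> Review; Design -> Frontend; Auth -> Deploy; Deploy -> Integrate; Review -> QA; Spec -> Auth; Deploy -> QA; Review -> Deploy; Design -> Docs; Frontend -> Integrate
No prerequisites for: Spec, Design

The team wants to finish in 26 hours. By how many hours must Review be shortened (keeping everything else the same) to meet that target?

1

Current finish: 27 hours; target: 26.
Review is on every critical path, so each hour cut from Review cuts the finish by one (this holds down to a finish of 26).
Need 27 − 26 = 1 hour off Review → Review becomes 1 hour, finish becomes 26.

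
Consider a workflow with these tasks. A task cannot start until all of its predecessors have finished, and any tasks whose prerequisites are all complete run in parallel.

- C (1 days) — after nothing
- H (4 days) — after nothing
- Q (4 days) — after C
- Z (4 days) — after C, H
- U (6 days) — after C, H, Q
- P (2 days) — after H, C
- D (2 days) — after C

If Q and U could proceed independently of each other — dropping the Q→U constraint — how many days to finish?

10

Before: longest chain C→Q→U = 1+4+6 = 11, finish 11.
Without Q→U, U's earliest start moves from 5 to 4.
After: H→U = 4+6 = 10 → 10 days.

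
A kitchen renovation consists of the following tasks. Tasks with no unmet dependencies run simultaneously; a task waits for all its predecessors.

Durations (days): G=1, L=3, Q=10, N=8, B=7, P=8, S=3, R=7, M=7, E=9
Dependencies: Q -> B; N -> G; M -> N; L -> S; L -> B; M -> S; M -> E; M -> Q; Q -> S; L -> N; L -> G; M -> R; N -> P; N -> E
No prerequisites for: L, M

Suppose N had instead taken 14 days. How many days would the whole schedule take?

30

The binding path is M→N→E = 7+8+9 = 24; finish at 24 days.
N is on the critical path; changing it to 14 makes that path 30 days.
The critical path is still M→N→E; finish is now 30 days.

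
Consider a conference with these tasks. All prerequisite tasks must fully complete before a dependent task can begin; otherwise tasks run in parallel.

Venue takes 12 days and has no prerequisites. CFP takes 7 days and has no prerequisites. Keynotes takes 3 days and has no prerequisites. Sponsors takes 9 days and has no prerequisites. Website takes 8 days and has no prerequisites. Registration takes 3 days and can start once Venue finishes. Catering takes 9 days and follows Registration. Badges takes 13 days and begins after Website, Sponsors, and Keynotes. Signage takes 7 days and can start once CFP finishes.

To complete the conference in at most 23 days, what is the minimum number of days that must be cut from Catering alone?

Current finish: 24 days; target: 23.
Catering is on every critical path, so each day cut from Catering cuts the finish by one (this holds down to a finish of 22).
Need 24 − 23 = 1 day off Catering → Catering becomes 8 days, finish becomes 23.

1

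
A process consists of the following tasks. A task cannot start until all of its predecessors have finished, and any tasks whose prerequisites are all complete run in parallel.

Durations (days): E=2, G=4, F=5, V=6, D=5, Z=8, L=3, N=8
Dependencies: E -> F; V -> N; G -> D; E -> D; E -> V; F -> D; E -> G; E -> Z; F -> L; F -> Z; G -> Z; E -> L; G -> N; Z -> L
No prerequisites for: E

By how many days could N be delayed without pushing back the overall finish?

2

E→F→Z→L = 2+5+8+3 = 18 sets the makespan at 18 days.
The longest chain containing N totals 16 days.
Slack of N = 10 − 8 = 2 days.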